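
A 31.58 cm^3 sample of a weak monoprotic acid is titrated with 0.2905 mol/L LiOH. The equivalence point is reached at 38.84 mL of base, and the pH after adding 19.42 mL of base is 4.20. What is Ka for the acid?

19.42 mL is half of the equivalence volume, so this is the half-equivalence point where [HA] = [A^-].
At half-equivalence pH = pKa, so pKa = 4.20.
Ka = 10^(-4.20) = 6.3 x 10^-5.

6.3 x 10^-5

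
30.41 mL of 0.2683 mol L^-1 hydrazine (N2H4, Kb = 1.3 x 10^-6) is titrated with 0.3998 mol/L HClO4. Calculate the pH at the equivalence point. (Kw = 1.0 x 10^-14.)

n(N2H4) = 0.2683 x 0.03041 = 0.008159 mol; V(HClO4) at equivalence = 0.008159/0.3998 = 0.02041 L.
At equivalence the base is fully converted to N2H5+; total volume = 0.05082 L, so [N2H5+] = 0.008159/0.05082 = 0.1606 M.
Ka(N2H5+) = Kw/Kb = 1.0e-14 / 1.3 x 10^-6 = 7.69e-9.
[H^+] = sqrt(Ka x [N2H5+]) = sqrt(7.69e-9 x 0.1606) = 3.51e-5 M.
pH = -log(3.51e-5) = 4.45.

4.45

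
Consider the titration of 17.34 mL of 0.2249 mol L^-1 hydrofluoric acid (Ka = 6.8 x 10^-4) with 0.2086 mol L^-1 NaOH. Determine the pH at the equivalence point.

n(HF) = 0.2249 x 0.01734 = 0.003900 mol; V(NaOH) at equivalence = 0.003900/0.2086 = 0.01869 L.
At equivalence all the acid is converted to F-; total volume = 0.01734 + 0.01869 = 0.03603 L, so [F-] = 0.003900/0.03603 = 0.1082 M.
Kb = Kw/Ka = 1.0e-14 / 6.8 x 10^-4 = 1.47e-11.
[OH^-] = sqrt(Kb x [F-]) = sqrt(1.47e-11 x 0.1082) = 1.26e-6 M.
pOH = 5.90, so pH = 14.00 - 5.90 = 8.10.

8.10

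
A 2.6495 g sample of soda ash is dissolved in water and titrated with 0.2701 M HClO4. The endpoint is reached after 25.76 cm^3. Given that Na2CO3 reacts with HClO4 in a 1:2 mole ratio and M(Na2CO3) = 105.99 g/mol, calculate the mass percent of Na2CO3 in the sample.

n(HClO4) = 0.2701 x 0.02576 = 0.006958 mol.
n(Na2CO3) = 0.006958 / 2 = 0.003479 mol.
mass of Na2CO3 = 0.003479 x 105.99 = 0.3687 g.
% purity = 0.3687 / 2.6495 x 100 = 13.9%.

13.9%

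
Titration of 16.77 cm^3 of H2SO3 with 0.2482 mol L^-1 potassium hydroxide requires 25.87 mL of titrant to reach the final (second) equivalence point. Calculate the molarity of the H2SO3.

0.191 M

n(KOH) = 0.2482 x 0.02587 = 0.006421 mol.
At the final (second) equivalence point, 2 mol OH^- react per mol H2SO3, so n(H2SO3) = 0.006421 / 2 = 0.003210 mol.
[H2SO3] = 0.003210 / 0.01677 L = 0.191 M.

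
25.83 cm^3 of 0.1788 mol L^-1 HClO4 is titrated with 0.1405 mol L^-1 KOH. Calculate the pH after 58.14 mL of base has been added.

n(acid) = 0.1788 x 0.02583 = 0.004618 mol; n(KOH) added = 0.1405 x 0.05814 = 0.008169 mol.
Base is in excess by 0.008169 - 0.004618 = 0.003550 mol in a total volume of 0.08397 L.
[OH^-] = 0.003550/0.08397 = 0.04228 M, so pOH = 1.37 and pH = 14.00 - 1.37 = 12.63.

12.63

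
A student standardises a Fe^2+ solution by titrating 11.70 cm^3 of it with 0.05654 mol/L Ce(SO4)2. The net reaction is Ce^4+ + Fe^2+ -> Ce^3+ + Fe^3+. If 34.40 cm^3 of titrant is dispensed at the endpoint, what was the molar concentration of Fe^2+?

n(Ce(SO4)2) = 0.05654 x 0.03440 = 0.001945 mol.
From the balanced equation, 1 mol Ce(SO4)2 reacts with 1 mol Fe^2+, so n(Fe^2+) = 0.001945 x 1/1 = 0.001945 mol.
[Fe^2+] = 0.001945 / 0.01170 L = 0.166 M.

0.166 M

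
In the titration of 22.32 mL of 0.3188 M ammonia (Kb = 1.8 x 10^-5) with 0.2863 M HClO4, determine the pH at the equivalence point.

n(NH3) = 0.3188 x 0.02232 = 0.007116 mol; V(HClO4) at equivalence = 0.007116/0.2863 = 0.02485 L.
At equivalence the base is fully converted to NH4+; total volume = 0.04717 L, so [NH4+] = 0.007116/0.04717 = 0.1508 M.
Ka(NH4+) = Kw/Kb = 1.0e-14 / 1.8 x 10^-5 = 5.56e-10.
[H^+] = sqrt(Ka x [NH4+]) = sqrt(5.56e-10 x 0.1508) = 9.15e-6 M.
pH = -log(9.15e-6) = 5.04.

5.04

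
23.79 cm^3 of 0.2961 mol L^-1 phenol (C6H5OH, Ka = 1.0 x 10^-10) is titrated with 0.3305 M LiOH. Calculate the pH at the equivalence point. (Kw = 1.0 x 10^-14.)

n(C6H5OH) = 0.2961 x 0.02379 = 0.007044 mol; V(LiOH) at equivalence = 0.007044/0.3305 = 0.02131 L.
At equivalence all the acid is converted to C6H5O-; total volume = 0.02379 + 0.02131 = 0.04510 L, so [C6H5O-] = 0.007044/0.04510 = 0.1562 M.
Kb = Kw/Ka = 1.0e-14 / 1.0 x 10^-10 = 0.000100.
[OH^-] = sqrt(Kb x [C6H5O-]) = sqrt(0.000100 x 0.1562) = 0.00395 M.
pOH = 2.40, so pH = 14.00 - 2.40 = 11.60.

11.60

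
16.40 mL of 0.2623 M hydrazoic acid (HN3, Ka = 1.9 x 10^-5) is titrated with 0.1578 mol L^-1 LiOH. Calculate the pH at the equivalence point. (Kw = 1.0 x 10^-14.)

8.86

n(HN3) = 0.2623 x 0.01640 = 0.004302 mol; V(LiOH) at equivalence = 0.004302/0.1578 = 0.02726 L.
At equivalence all the acid is converted to N3-; total volume = 0.01640 + 0.02726 = 0.04366 L, so [N3-] = 0.004302/0.04366 = 0.09853 M.
Kb = Kw/Ka = 1.0e-14 / 1.9 x 10^-5 = 5.26e-10.
[OH^-] = sqrt(Kb x [N3-]) = sqrt(5.26e-10 x 0.09853) = 7.20e-6 M.
pOH = 5.14, so pH = 14.00 - 5.14 = 8.86.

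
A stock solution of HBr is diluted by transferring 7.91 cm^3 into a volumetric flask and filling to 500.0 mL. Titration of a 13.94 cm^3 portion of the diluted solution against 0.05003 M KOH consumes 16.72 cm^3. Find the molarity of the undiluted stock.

n(KOH) = 0.05003 x 0.01672 = 0.0008365 mol.
n(HBr) in the aliquot = 0.0008365 mol.
[diluted HBr] = 0.0008365 / 0.01394 = 0.06001 M.
Dilution factor = 500.0/7.910 = 63.21, so [stock] = 0.06001 x 63.21 = 3.79 M.

3.79 M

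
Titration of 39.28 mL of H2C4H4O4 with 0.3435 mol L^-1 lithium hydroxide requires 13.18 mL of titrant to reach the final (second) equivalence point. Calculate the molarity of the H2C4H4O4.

0.0576 M

n(LiOH) = 0.3435 x 0.01318 = 0.004527 mol.
At the final (second) equivalence point, 2 mol OH^- react per mol H2C4H4O4, so n(H2C4H4O4) = 0.004527 / 2 = 0.002264 mol.
[H2C4H4O4] = 0.002264 / 0.03928 L = 0.0576 M.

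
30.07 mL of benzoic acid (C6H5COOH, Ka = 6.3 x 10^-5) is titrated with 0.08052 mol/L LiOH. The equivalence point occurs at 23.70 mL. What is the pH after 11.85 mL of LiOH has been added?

11.85 mL is exactly half the equivalence volume (23.70/2), i.e. the half-equivalence point.
There, n(HA) = n(A^-), so pH = pKa = -log(6.3 x 10^-5) = 4.20.

4.20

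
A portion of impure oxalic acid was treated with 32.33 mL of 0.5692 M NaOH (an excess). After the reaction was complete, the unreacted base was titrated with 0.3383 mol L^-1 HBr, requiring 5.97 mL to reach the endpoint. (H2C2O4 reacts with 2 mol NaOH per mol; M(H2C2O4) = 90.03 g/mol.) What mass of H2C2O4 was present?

Total n(NaOH) added = 0.5692 x 0.03233 = 0.01840 mol.
n(HBr) used = 0.3383 x 0.005970 = 0.002020 mol, which equals the excess n(NaOH).
So n(NaOH) consumed by the sample = 0.01840 - 0.002020 = 0.01638 mol.
n(H2C2O4) = 0.01638 / 2 = 0.008191 mol.
mass = 0.008191 mol x 90.03 g/mol = 0.737 g.

0.737 g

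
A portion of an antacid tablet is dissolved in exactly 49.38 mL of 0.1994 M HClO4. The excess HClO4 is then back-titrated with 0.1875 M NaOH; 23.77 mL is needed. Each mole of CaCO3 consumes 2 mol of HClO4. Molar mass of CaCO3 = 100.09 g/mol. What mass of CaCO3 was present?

Total n(HClO4) added = 0.1994 x 0.04938 = 0.009846 mol.
n(NaOH) used = 0.1875 x 0.02377 = 0.004457 mol, which equals the excess n(HClO4).
So n(HClO4) consumed by the sample = 0.009846 - 0.004457 = 0.005389 mol.
n(CaCO3) = 0.005389 / 2 = 0.002695 mol.
mass = 0.002695 mol x 100.09 g/mol = 0.270 g.

0.270 g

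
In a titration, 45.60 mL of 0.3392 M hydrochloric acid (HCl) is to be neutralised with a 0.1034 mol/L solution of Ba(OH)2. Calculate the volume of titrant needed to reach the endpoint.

74.8 mL

n(HCl) = 0.3392 mol/L x 0.04560 L = 0.01547 mol.
The neutralisation is 2 HCl : 1 Ba(OH)2, so n(Ba(OH)2) = 0.01547 x 1/2 = 0.007734 mol.
V(Ba(OH)2) = 0.007734 / 0.1034 = 0.07479 L = 74.8 mL.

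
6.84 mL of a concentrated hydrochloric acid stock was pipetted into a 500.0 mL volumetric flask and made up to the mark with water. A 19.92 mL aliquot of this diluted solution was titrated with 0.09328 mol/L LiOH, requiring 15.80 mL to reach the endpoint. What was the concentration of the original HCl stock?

n(LiOH) = 0.09328 x 0.01580 = 0.001474 mol.
n(HCl) in the aliquot = 0.001474 mol.
[diluted HCl] = 0.001474 / 0.01992 = 0.07399 M.
Dilution factor = 500.0/6.840 = 73.10, so [stock] = 0.07399 x 73.10 = 5.41 M.

5.41 M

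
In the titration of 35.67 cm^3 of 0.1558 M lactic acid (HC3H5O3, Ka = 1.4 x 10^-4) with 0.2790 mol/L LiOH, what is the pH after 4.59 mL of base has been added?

3.33

Initial n(HC3H5O3) = 0.1558 x 0.03567 = 0.005557 mol.
n(LiOH) added = 0.2790 x 0.004590 = 0.001281 mol, converting that many moles of HC3H5O3 to C3H5O3-.
Remaining n(HC3H5O3) = 0.004277 mol; n(C3H5O3-) = 0.001281 mol.
By Henderson-Hasselbalch, pH = pKa + log([A^-]/[HA]) = 3.85 + log(0.001281/0.004277) = 3.85 + (-0.52) = 3.33.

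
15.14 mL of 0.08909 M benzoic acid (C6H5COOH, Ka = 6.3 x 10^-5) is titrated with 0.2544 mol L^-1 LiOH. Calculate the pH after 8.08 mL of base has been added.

n(acid) = 0.08909 x 0.01514 = 0.001349 mol; n(LiOH) added = 0.2544 x 0.008080 = 0.002056 mol.
Base is in excess by 0.002056 - 0.001349 = 0.0007067 mol in a total volume of 0.02322 L.
[OH^-] = 0.0007067/0.02322 = 0.03044 M, so pOH = 1.52 and pH = 14.00 - 1.52 = 12.48.

12.48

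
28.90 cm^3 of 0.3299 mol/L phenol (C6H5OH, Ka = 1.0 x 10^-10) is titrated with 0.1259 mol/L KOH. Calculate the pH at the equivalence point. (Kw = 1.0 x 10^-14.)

11.48

n(C6H5OH) = 0.3299 x 0.02890 = 0.009534 mol; V(KOH) at equivalence = 0.009534/0.1259 = 0.07573 L.
At equivalence all the acid is converted to C6H5O-; total volume = 0.02890 + 0.07573 = 0.1046 L, so [C6H5O-] = 0.009534/0.1046 = 0.09112 M.
Kb = Kw/Ka = 1.0e-14 / 1.0 x 10^-10 = 0.000100.
[OH^-] = sqrt(Kb x [C6H5O-]) = sqrt(0.000100 x 0.09112) = 0.00302 M.
pOH = 2.52, so pH = 14.00 - 2.52 = 11.48.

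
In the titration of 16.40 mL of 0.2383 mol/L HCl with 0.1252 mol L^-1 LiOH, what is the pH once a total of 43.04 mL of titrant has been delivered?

n(acid) = 0.2383 x 0.01640 = 0.003908 mol; n(LiOH) added = 0.1252 x 0.04304 = 0.005389 mol.
Base is in excess by 0.005389 - 0.003908 = 0.001480 mol in a total volume of 0.05944 L.
[OH^-] = 0.001480/0.05944 = 0.02491 M, so pOH = 1.60 and pH = 14.00 - 1.60 = 12.40.

12.40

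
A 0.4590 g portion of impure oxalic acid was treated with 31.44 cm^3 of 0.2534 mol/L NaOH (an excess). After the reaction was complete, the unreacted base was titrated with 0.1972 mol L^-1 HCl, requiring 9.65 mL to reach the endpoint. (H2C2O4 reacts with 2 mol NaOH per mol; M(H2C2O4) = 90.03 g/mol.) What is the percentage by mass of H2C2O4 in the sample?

59.5%

Total n(NaOH) added = 0.2534 x 0.03144 = 0.007967 mol.
n(HCl) used = 0.1972 x 0.009650 = 0.001903 mol, which equals the excess n(NaOH).
So n(NaOH) consumed by the sample = 0.007967 - 0.001903 = 0.006064 mol.
n(H2C2O4) = 0.006064 / 2 = 0.003032 mol.
mass H2C2O4 = 0.003032 x 90.03 = 0.2730 g, so %H2C2O4 = 0.2730/0.4590 x 100 = 59.5%.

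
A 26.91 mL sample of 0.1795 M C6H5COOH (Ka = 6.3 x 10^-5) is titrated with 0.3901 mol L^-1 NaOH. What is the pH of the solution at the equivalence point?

8.65

n(C6H5COOH) = 0.1795 x 0.02691 = 0.004830 mol; V(NaOH) at equivalence = 0.004830/0.3901 = 0.01238 L.
At equivalence all the acid is converted to C6H5COO-; total volume = 0.02691 + 0.01238 = 0.03929 L, so [C6H5COO-] = 0.004830/0.03929 = 0.1229 M.
Kb = Kw/Ka = 1.0e-14 / 6.3 x 10^-5 = 1.59e-10.
[OH^-] = sqrt(Kb x [C6H5COO-]) = sqrt(1.59e-10 x 0.1229) = 4.42e-6 M.
pOH = 5.35, so pH = 14.00 - 5.35 = 8.65.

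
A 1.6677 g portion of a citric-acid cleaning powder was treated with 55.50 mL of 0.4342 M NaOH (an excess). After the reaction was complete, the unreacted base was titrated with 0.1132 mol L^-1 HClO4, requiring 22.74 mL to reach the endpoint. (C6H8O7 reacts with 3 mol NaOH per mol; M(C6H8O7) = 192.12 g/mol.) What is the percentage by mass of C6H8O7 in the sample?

82.7%

Total n(NaOH) added = 0.4342 x 0.05550 = 0.02410 mol.
n(HClO4) used = 0.1132 x 0.02274 = 0.002574 mol, which equals the excess n(NaOH).
So n(NaOH) consumed by the sample = 0.02410 - 0.002574 = 0.02152 mol.
n(C6H8O7) = 0.02152 / 3 = 0.007175 mol.
mass C6H8O7 = 0.007175 x 192.12 = 1.378 g, so %C6H8O7 = 1.378/1.6677 x 100 = 82.7%.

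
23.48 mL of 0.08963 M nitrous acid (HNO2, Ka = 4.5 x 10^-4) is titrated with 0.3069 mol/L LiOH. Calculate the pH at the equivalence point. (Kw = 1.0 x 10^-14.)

n(HNO2) = 0.08963 x 0.02348 = 0.002105 mol; V(LiOH) at equivalence = 0.002105/0.3069 = 0.006857 L.
At equivalence all the acid is converted to NO2-; total volume = 0.02348 + 0.006857 = 0.03034 L, so [NO2-] = 0.002105/0.03034 = 0.06937 M.
Kb = Kw/Ka = 1.0e-14 / 4.5 x 10^-4 = 2.22e-11.
[OH^-] = sqrt(Kb x [NO2-]) = sqrt(2.22e-11 x 0.06937) = 1.24e-6 M.
pOH = 5.91, so pH = 14.00 - 5.91 = 8.09.

8.09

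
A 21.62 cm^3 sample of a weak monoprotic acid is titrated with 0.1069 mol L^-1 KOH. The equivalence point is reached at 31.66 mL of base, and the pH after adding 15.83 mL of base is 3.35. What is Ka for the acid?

15.83 mL is half of the equivalence volume, so this is the half-equivalence point where [HA] = [A^-].
At half-equivalence pH = pKa, so pKa = 3.35.
Ka = 10^(-3.35) = 4.5 x 10^-4.

4.5 x 10^-4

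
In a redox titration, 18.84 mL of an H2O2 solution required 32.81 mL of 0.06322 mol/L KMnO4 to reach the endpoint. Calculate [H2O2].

0.275 M

n(KMnO4) = 0.06322 x 0.03281 = 0.002074 mol.
From the balanced equation, 2 mol KMnO4 reacts with 5 mol H2O2, so n(H2O2) = 0.002074 x 5/2 = 0.005186 mol.
[H2O2] = 0.005186 / 0.01884 L = 0.275 M.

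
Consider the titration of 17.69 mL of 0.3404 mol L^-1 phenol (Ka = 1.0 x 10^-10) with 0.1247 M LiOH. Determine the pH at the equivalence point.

11.48

n(C6H5OH) = 0.3404 x 0.01769 = 0.006022 mol; V(LiOH) at equivalence = 0.006022/0.1247 = 0.04829 L.
At equivalence all the acid is converted to C6H5O-; total volume = 0.01769 + 0.04829 = 0.06598 L, so [C6H5O-] = 0.006022/0.06598 = 0.09127 M.
Kb = Kw/Ka = 1.0e-14 / 1.0 x 10^-10 = 0.000100.
[OH^-] = sqrt(Kb x [C6H5O-]) = sqrt(0.000100 x 0.09127) = 0.00302 M.
pOH = 2.52, so pH = 14.00 - 2.52 = 11.48.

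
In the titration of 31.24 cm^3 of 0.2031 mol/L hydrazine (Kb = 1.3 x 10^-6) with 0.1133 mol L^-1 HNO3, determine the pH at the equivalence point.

n(N2H4) = 0.2031 x 0.03124 = 0.006345 mol; V(HNO3) at equivalence = 0.006345/0.1133 = 0.05600 L.
At equivalence the base is fully converted to N2H5+; total volume = 0.08724 L, so [N2H5+] = 0.006345/0.08724 = 0.07273 M.
Ka(N2H5+) = Kw/Kb = 1.0e-14 / 1.3 x 10^-6 = 7.69e-9.
[H^+] = sqrt(Ka x [N2H5+]) = sqrt(7.69e-9 x 0.07273) = 2.37e-5 M.
pH = -log(2.37e-5) = 4.63.

4.63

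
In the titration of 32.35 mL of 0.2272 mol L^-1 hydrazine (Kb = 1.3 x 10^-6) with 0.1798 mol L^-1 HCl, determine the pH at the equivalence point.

n(N2H4) = 0.2272 x 0.03235 = 0.007350 mol; V(HCl) at equivalence = 0.007350/0.1798 = 0.04088 L.
At equivalence the base is fully converted to N2H5+; total volume = 0.07323 L, so [N2H5+] = 0.007350/0.07323 = 0.1004 M.
Ka(N2H5+) = Kw/Kb = 1.0e-14 / 1.3 x 10^-6 = 7.69e-9.
[H^+] = sqrt(Ka x [N2H5+]) = sqrt(7.69e-9 x 0.1004) = 2.78e-5 M.
pH = -log(2.78e-5) = 4.56.

4.56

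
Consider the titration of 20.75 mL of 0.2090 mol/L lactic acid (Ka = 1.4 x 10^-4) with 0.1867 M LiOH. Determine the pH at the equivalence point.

n(HC3H5O3) = 0.2090 x 0.02075 = 0.004337 mol; V(LiOH) at equivalence = 0.004337/0.1867 = 0.02323 L.
At equivalence all the acid is converted to C3H5O3-; total volume = 0.02075 + 0.02323 = 0.04398 L, so [C3H5O3-] = 0.004337/0.04398 = 0.09861 M.
Kb = Kw/Ka = 1.0e-14 / 1.4 x 10^-4 = 7.14e-11.
[OH^-] = sqrt(Kb x [C3H5O3-]) = sqrt(7.14e-11 x 0.09861) = 2.65e-6 M.
pOH = 5.58, so pH = 14.00 - 5.58 = 8.42.

8.42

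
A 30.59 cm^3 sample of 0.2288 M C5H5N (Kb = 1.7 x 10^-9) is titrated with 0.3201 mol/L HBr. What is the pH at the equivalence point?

3.05

n(C5H5N) = 0.2288 x 0.03059 = 0.006999 mol; V(HBr) at equivalence = 0.006999/0.3201 = 0.02187 L.
At equivalence the base is fully converted to C5H5NH+; total volume = 0.05246 L, so [C5H5NH+] = 0.006999/0.05246 = 0.1334 M.
Ka(C5H5NH+) = Kw/Kb = 1.0e-14 / 1.7 x 10^-9 = 5.88e-6.
[H^+] = sqrt(Ka x [C5H5NH+]) = sqrt(5.88e-6 x 0.1334) = 0.000886 M.
pH = -log(0.000886) = 3.05.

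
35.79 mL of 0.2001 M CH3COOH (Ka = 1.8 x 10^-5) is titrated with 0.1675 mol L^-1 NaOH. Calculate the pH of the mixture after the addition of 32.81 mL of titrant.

5.26

Initial n(CH3COOH) = 0.2001 x 0.03579 = 0.007162 mol.
n(NaOH) added = 0.1675 x 0.03281 = 0.005496 mol, converting that many moles of CH3COOH to CH3COO-.
Remaining n(CH3COOH) = 0.001666 mol; n(CH3COO-) = 0.005496 mol.
By Henderson-Hasselbalch, pH = pKa + log([A^-]/[HA]) = 4.74 + log(0.005496/0.001666) = 4.74 + (+0.52) = 5.26.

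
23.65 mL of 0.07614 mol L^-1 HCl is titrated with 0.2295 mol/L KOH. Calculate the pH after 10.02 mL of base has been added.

n(acid) = 0.07614 x 0.02365 = 0.001801 mol; n(KOH) added = 0.2295 x 0.01002 = 0.002300 mol.
Base is in excess by 0.002300 - 0.001801 = 0.0004989 mol in a total volume of 0.03367 L.
[OH^-] = 0.0004989/0.03367 = 0.01482 M, so pOH = 1.83 and pH = 14.00 - 1.83 = 12.17.

12.17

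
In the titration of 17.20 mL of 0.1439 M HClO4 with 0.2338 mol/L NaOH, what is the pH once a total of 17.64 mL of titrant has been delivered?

n(acid) = 0.1439 x 0.01720 = 0.002475 mol; n(NaOH) added = 0.2338 x 0.01764 = 0.004124 mol.
Base is in excess by 0.004124 - 0.002475 = 0.001649 mol in a total volume of 0.03484 L.
[OH^-] = 0.001649/0.03484 = 0.04734 M, so pOH = 1.32 and pH = 14.00 - 1.32 = 12.68.

12.68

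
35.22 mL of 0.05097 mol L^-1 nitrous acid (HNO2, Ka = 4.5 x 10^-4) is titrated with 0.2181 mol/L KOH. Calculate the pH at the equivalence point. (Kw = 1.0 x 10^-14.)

n(HNO2) = 0.05097 x 0.03522 = 0.001795 mol; V(KOH) at equivalence = 0.001795/0.2181 = 0.008231 L.
At equivalence all the acid is converted to NO2-; total volume = 0.03522 + 0.008231 = 0.04345 L, so [NO2-] = 0.001795/0.04345 = 0.04131 M.
Kb = Kw/Ka = 1.0e-14 / 4.5 x 10^-4 = 2.22e-11.
[OH^-] = sqrt(Kb x [NO2-]) = sqrt(2.22e-11 x 0.04131) = 9.58e-7 M.
pOH = 6.02, so pH = 14.00 - 6.02 = 7.98.

7.98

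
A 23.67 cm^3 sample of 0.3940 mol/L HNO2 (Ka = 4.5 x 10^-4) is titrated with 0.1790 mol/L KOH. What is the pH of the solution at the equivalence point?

8.22

n(HNO2) = 0.3940 x 0.02367 = 0.009326 mol; V(KOH) at equivalence = 0.009326/0.1790 = 0.05210 L.
At equivalence all the acid is converted to NO2-; total volume = 0.02367 + 0.05210 = 0.07577 L, so [NO2-] = 0.009326/0.07577 = 0.1231 M.
Kb = Kw/Ka = 1.0e-14 / 4.5 x 10^-4 = 2.22e-11.
[OH^-] = sqrt(Kb x [NO2-]) = sqrt(2.22e-11 x 0.1231) = 1.65e-6 M.
pOH = 5.78, so pH = 14.00 - 5.78 = 8.22.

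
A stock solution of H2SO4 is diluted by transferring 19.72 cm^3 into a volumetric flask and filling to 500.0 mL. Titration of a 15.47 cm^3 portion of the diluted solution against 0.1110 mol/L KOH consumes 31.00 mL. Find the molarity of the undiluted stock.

2.82 M

n(KOH) = 0.1110 x 0.03100 = 0.003441 mol.
n(H2SO4) in the aliquot = 0.003441 x 1/2 = 0.001721 mol.
[diluted H2SO4] = 0.001721 / 0.01547 = 0.1112 M.
Dilution factor = 500.0/19.72 = 25.35, so [stock] = 0.1112 x 25.35 = 2.82 M.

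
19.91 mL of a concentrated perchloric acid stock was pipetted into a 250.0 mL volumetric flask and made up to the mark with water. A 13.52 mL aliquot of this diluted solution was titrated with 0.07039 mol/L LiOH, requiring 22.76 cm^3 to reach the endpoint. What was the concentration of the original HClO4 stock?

n(LiOH) = 0.07039 x 0.02276 = 0.001602 mol.
n(HClO4) in the aliquot = 0.001602 mol.
[diluted HClO4] = 0.001602 / 0.01352 = 0.1185 M.
Dilution factor = 250.0/19.91 = 12.56, so [stock] = 0.1185 x 12.56 = 1.49 M.

1.49 M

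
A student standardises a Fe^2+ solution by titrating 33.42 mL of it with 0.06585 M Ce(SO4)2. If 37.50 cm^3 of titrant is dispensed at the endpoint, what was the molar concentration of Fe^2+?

n(Ce(SO4)2) = 0.06585 x 0.03750 = 0.002469 mol.
From the balanced equation, 1 mol Ce(SO4)2 reacts with 1 mol Fe^2+, so n(Fe^2+) = 0.002469 x 1/1 = 0.002469 mol.
[Fe^2+] = 0.002469 / 0.03342 L = 0.0739 M.

0.0739 M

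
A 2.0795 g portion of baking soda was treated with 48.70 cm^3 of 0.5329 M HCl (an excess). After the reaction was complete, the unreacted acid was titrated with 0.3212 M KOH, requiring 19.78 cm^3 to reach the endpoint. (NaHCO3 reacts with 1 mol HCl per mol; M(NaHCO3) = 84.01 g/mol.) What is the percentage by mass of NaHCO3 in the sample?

79.2%

Total n(HCl) added = 0.5329 x 0.04870 = 0.02595 mol.
n(KOH) used = 0.3212 x 0.01978 = 0.006353 mol, which equals the excess n(HCl).
So n(HCl) consumed by the sample = 0.02595 - 0.006353 = 0.01960 mol.
n(NaHCO3) = 0.01960 / 1 = 0.01960 mol.
mass NaHCO3 = 0.01960 x 84.01 = 1.647 g, so %NaHCO3 = 1.647/2.0795 x 100 = 79.2%.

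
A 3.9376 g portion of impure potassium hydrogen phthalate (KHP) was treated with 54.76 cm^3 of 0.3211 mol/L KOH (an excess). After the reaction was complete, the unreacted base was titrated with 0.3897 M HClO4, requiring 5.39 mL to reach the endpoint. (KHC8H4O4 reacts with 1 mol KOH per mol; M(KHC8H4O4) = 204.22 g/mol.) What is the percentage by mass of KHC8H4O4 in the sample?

80.3%

Total n(KOH) added = 0.3211 x 0.05476 = 0.01758 mol.
n(HClO4) used = 0.3897 x 0.005390 = 0.002100 mol, which equals the excess n(KOH).
So n(KOH) consumed by the sample = 0.01758 - 0.002100 = 0.01548 mol.
n(KHC8H4O4) = 0.01548 / 1 = 0.01548 mol.
mass KHC8H4O4 = 0.01548 x 204.22 = 3.162 g, so %KHC8H4O4 = 3.162/3.9376 x 100 = 80.3%.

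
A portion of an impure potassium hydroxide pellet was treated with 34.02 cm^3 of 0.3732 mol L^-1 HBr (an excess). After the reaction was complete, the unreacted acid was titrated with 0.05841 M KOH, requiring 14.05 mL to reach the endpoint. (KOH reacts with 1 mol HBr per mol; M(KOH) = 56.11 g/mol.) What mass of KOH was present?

0.666 g

Total n(HBr) added = 0.3732 x 0.03402 = 0.01270 mol.
n(KOH) used = 0.05841 x 0.01405 = 0.0008207 mol, which equals the excess n(HBr).
So n(HBr) consumed by the sample = 0.01270 - 0.0008207 = 0.01188 mol.
n(KOH) = 0.01188 / 1 = 0.01188 mol.
mass = 0.01188 mol x 56.11 g/mol = 0.666 g.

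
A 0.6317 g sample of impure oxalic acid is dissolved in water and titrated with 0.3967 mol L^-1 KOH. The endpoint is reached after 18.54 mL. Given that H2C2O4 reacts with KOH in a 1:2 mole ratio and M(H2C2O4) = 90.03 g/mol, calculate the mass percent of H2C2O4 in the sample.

52.4%

n(KOH) = 0.3967 x 0.01854 = 0.007355 mol.
n(H2C2O4) = 0.007355 / 2 = 0.003677 mol.
mass of H2C2O4 = 0.003677 x 90.03 = 0.3311 g.
% purity = 0.3311 / 0.6317 x 100 = 52.4%.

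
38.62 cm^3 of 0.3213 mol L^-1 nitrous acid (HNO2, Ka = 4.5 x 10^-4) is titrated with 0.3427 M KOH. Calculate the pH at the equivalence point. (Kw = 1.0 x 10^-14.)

8.28

n(HNO2) = 0.3213 x 0.03862 = 0.01241 mol; V(KOH) at equivalence = 0.01241/0.3427 = 0.03621 L.
At equivalence all the acid is converted to NO2-; total volume = 0.03862 + 0.03621 = 0.07483 L, so [NO2-] = 0.01241/0.07483 = 0.1658 M.
Kb = Kw/Ka = 1.0e-14 / 4.5 x 10^-4 = 2.22e-11.
[OH^-] = sqrt(Kb x [NO2-]) = sqrt(2.22e-11 x 0.1658) = 1.92e-6 M.
pOH = 5.72, so pH = 14.00 - 5.72 = 8.28.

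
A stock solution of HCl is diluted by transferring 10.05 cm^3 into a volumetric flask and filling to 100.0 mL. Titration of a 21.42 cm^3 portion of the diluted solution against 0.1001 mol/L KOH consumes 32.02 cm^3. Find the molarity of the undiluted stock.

n(KOH) = 0.1001 x 0.03202 = 0.003205 mol.
n(HCl) in the aliquot = 0.003205 mol.
[diluted HCl] = 0.003205 / 0.02142 = 0.1496 M.
Dilution factor = 100.0/10.05 = 9.950, so [stock] = 0.1496 x 9.950 = 1.49 M.

1.49 M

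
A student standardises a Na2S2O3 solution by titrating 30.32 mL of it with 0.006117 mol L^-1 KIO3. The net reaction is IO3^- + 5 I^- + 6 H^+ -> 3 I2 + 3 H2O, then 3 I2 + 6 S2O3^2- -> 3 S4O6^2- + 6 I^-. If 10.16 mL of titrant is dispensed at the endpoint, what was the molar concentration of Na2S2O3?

0.0123 M

n(KIO3) = 0.006117 x 0.01016 = 6.215e-5 mol.
From the balanced equation, 1 mol KIO3 reacts with 6 mol Na2S2O3, so n(Na2S2O3) = 6.215e-5 x 6/1 = 0.0003729 mol.
[Na2S2O3] = 0.0003729 / 0.03032 L = 0.0123 M.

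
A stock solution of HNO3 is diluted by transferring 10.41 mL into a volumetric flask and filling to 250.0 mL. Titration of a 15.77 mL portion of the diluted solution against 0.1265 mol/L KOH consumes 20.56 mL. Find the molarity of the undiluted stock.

3.96 M

n(KOH) = 0.1265 x 0.02056 = 0.002601 mol.
n(HNO3) in the aliquot = 0.002601 mol.
[diluted HNO3] = 0.002601 / 0.01577 = 0.1649 M.
Dilution factor = 250.0/10.41 = 24.02, so [stock] = 0.1649 x 24.02 = 3.96 M.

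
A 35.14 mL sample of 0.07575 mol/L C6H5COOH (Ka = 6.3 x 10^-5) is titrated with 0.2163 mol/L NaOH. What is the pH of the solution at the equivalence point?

n(C6H5COOH) = 0.07575 x 0.03514 = 0.002662 mol; V(NaOH) at equivalence = 0.002662/0.2163 = 0.01231 L.
At equivalence all the acid is converted to C6H5COO-; total volume = 0.03514 + 0.01231 = 0.04745 L, so [C6H5COO-] = 0.002662/0.04745 = 0.05610 M.
Kb = Kw/Ka = 1.0e-14 / 6.3 x 10^-5 = 1.59e-10.
[OH^-] = sqrt(Kb x [C6H5COO-]) = sqrt(1.59e-10 x 0.05610) = 2.98e-6 M.
pOH = 5.53, so pH = 14.00 - 5.53 = 8.47.

8.47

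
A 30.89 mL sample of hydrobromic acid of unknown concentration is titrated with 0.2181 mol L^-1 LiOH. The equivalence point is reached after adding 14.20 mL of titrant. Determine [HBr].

n(LiOH) delivered = 0.2181 x 0.01420 = 0.003097 mol.
For a 1:1 reaction, n(HBr) = 0.003097 mol.
[HBr] = 0.003097 mol / 0.03089 L = 0.100 M.

0.100 M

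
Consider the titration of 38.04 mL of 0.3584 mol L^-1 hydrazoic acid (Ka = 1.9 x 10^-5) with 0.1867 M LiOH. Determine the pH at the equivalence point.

8.91

n(HN3) = 0.3584 x 0.03804 = 0.01363 mol; V(LiOH) at equivalence = 0.01363/0.1867 = 0.07302 L.
At equivalence all the acid is converted to N3-; total volume = 0.03804 + 0.07302 = 0.1111 L, so [N3-] = 0.01363/0.1111 = 0.1228 M.
Kb = Kw/Ka = 1.0e-14 / 1.9 x 10^-5 = 5.26e-10.
[OH^-] = sqrt(Kb x [N3-]) = sqrt(5.26e-10 x 0.1228) = 8.04e-6 M.
pOH = 5.09, so pH = 14.00 - 5.09 = 8.91.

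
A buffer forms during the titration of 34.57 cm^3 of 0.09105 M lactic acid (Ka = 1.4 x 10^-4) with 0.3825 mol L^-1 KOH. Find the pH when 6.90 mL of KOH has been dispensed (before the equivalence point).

4.57

Initial n(HC3H5O3) = 0.09105 x 0.03457 = 0.003148 mol.
n(KOH) added = 0.3825 x 0.006900 = 0.002639 mol, converting that many moles of HC3H5O3 to C3H5O3-.
Remaining n(HC3H5O3) = 0.0005083 mol; n(C3H5O3-) = 0.002639 mol.
By Henderson-Hasselbalch, pH = pKa + log([A^-]/[HA]) = 3.85 + log(0.002639/0.0005083) = 3.85 + (+0.72) = 4.57.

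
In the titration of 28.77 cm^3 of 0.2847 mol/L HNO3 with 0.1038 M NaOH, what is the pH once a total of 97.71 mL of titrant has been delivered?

12.19

n(acid) = 0.2847 x 0.02877 = 0.008191 mol; n(NaOH) added = 0.1038 x 0.09771 = 0.01014 mol.
Base is in excess by 0.01014 - 0.008191 = 0.001951 mol in a total volume of 0.1265 L.
[OH^-] = 0.001951/0.1265 = 0.01543 M, so pOH = 1.81 and pH = 14.00 - 1.81 = 12.19.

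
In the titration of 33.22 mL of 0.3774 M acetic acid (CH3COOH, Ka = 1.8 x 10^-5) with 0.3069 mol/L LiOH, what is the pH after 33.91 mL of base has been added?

Initial n(CH3COOH) = 0.3774 x 0.03322 = 0.01254 mol.
n(LiOH) added = 0.3069 x 0.03391 = 0.01041 mol, converting that many moles of CH3COOH to CH3COO-.
Remaining n(CH3COOH) = 0.002130 mol; n(CH3COO-) = 0.01041 mol.
By Henderson-Hasselbalch, pH = pKa + log([A^-]/[HA]) = 4.74 + log(0.01041/0.002130) = 4.74 + (+0.69) = 5.43.

5.43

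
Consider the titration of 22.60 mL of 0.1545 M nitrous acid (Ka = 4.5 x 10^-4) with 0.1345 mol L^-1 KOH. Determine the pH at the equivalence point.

8.10

n(HNO2) = 0.1545 x 0.02260 = 0.003492 mol; V(KOH) at equivalence = 0.003492/0.1345 = 0.02596 L.
At equivalence all the acid is converted to NO2-; total volume = 0.02260 + 0.02596 = 0.04856 L, so [NO2-] = 0.003492/0.04856 = 0.07190 M.
Kb = Kw/Ka = 1.0e-14 / 4.5 x 10^-4 = 2.22e-11.
[OH^-] = sqrt(Kb x [NO2-]) = sqrt(2.22e-11 x 0.07190) = 1.26e-6 M.
pOH = 5.90, so pH = 14.00 - 5.90 = 8.10.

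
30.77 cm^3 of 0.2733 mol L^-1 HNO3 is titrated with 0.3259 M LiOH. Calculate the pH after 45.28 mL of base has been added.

n(acid) = 0.2733 x 0.03077 = 0.008409 mol; n(LiOH) added = 0.3259 x 0.04528 = 0.01476 mol.
Base is in excess by 0.01476 - 0.008409 = 0.006347 mol in a total volume of 0.07605 L.
[OH^-] = 0.006347/0.07605 = 0.08346 M, so pOH = 1.08 and pH = 14.00 - 1.08 = 12.92.

12.92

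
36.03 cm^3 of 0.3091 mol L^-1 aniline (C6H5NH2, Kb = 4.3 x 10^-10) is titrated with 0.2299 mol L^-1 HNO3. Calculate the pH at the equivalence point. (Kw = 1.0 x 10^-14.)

n(C6H5NH2) = 0.3091 x 0.03603 = 0.01114 mol; V(HNO3) at equivalence = 0.01114/0.2299 = 0.04844 L.
At equivalence the base is fully converted to C6H5NH3+; total volume = 0.08447 L, so [C6H5NH3+] = 0.01114/0.08447 = 0.1318 M.
Ka(C6H5NH3+) = Kw/Kb = 1.0e-14 / 4.3 x 10^-10 = 2.33e-5.
[H^+] = sqrt(Ka x [C6H5NH3+]) = sqrt(2.33e-5 x 0.1318) = 0.00175 M.
pH = -log(0.00175) = 2.76.

2.76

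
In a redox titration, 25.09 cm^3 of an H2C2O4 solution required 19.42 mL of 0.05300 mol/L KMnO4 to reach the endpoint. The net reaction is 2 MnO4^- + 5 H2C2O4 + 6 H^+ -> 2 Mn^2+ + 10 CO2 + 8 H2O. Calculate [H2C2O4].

n(KMnO4) = 0.05300 x 0.01942 = 0.001029 mol.
From the balanced equation, 2 mol KMnO4 reacts with 5 mol H2C2O4, so n(H2C2O4) = 0.001029 x 5/2 = 0.002573 mol.
[H2C2O4] = 0.002573 / 0.02509 L = 0.103 M.

0.103 M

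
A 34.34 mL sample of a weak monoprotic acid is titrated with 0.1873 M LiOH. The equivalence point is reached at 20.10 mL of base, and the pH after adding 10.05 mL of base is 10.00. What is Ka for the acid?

10.05 mL is half of the equivalence volume, so this is the half-equivalence point where [HA] = [A^-].
At half-equivalence pH = pKa, so pKa = 10.00.
Ka = 10^(-10.00) = 1.0 x 10^-10.

1.0 x 10^-10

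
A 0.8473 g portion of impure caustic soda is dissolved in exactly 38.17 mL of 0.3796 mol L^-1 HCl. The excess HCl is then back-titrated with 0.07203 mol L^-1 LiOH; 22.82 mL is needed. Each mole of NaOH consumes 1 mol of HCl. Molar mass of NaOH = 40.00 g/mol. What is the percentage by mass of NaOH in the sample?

60.6%

Total n(HCl) added = 0.3796 x 0.03817 = 0.01449 mol.
n(LiOH) used = 0.07203 x 0.02282 = 0.001644 mol, which equals the excess n(HCl).
So n(HCl) consumed by the sample = 0.01449 - 0.001644 = 0.01285 mol.
n(NaOH) = 0.01285 / 1 = 0.01285 mol.
mass NaOH = 0.01285 x 40.00 = 0.5138 g, so %NaOH = 0.5138/0.8473 x 100 = 60.6%.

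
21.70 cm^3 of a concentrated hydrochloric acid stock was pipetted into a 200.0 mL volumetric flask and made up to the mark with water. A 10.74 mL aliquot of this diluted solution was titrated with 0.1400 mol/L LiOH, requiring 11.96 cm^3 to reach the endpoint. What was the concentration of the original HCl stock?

n(LiOH) = 0.1400 x 0.01196 = 0.001674 mol.
n(HCl) in the aliquot = 0.001674 mol.
[diluted HCl] = 0.001674 / 0.01074 = 0.1559 M.
Dilution factor = 200.0/21.70 = 9.217, so [stock] = 0.1559 x 9.217 = 1.44 M.

1.44 M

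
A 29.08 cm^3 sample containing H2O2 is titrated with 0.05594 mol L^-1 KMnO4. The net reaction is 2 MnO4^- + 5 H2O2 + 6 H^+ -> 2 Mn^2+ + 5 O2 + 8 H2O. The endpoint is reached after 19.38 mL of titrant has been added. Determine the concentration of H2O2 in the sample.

0.0932 M

n(KMnO4) = 0.05594 x 0.01938 = 0.001084 mol.
From the balanced equation, 2 mol KMnO4 reacts with 5 mol H2O2, so n(H2O2) = 0.001084 x 5/2 = 0.002710 mol.
[H2O2] = 0.002710 / 0.02908 L = 0.0932 M.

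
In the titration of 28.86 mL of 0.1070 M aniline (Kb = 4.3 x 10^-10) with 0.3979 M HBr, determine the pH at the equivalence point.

2.85

n(C6H5NH2) = 0.1070 x 0.02886 = 0.003088 mol; V(HBr) at equivalence = 0.003088/0.3979 = 0.007761 L.
At equivalence the base is fully converted to C6H5NH3+; total volume = 0.03662 L, so [C6H5NH3+] = 0.003088/0.03662 = 0.08432 M.
Ka(C6H5NH3+) = Kw/Kb = 1.0e-14 / 4.3 x 10^-10 = 2.33e-5.
[H^+] = sqrt(Ka x [C6H5NH3+]) = sqrt(2.33e-5 x 0.08432) = 0.00140 M.
pH = -log(0.00140) = 2.85.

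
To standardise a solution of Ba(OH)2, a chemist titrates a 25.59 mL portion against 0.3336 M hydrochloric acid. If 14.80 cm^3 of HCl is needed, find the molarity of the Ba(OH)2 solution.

n(HCl) delivered = 0.3336 x 0.01480 = 0.004937 mol.
The reaction is 1 Ba(OH)2 + 2 HCl, so n(Ba(OH)2) = 0.004937 x 1/2 = 0.002469 mol.
[Ba(OH)2] = 0.002469 mol / 0.02559 L = 0.0965 M.

0.0965 M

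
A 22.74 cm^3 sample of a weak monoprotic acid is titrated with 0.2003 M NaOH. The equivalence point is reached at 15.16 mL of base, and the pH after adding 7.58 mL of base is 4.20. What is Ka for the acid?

6.3 x 10^-5

7.58 mL is half of the equivalence volume, so this is the half-equivalence point where [HA] = [A^-].
At half-equivalence pH = pKa, so pKa = 4.20.
Ka = 10^(-4.20) = 6.3 x 10^-5.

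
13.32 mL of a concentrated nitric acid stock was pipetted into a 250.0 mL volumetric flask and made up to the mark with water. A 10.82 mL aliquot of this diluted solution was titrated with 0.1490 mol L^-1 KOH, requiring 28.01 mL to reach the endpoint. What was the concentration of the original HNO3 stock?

n(KOH) = 0.1490 x 0.02801 = 0.004173 mol.
n(HNO3) in the aliquot = 0.004173 mol.
[diluted HNO3] = 0.004173 / 0.01082 = 0.3857 M.
Dilution factor = 250.0/13.32 = 18.77, so [stock] = 0.3857 x 18.77 = 7.24 M.

7.24 M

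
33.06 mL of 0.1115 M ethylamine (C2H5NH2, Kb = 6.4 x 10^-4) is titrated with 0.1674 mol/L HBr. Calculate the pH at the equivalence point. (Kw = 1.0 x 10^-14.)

n(C2H5NH2) = 0.1115 x 0.03306 = 0.003686 mol; V(HBr) at equivalence = 0.003686/0.1674 = 0.02202 L.
At equivalence the base is fully converted to C2H5NH3+; total volume = 0.05508 L, so [C2H5NH3+] = 0.003686/0.05508 = 0.06692 M.
Ka(C2H5NH3+) = Kw/Kb = 1.0e-14 / 6.4 x 10^-4 = 1.56e-11.
[H^+] = sqrt(Ka x [C2H5NH3+]) = sqrt(1.56e-11 x 0.06692) = 1.02e-6 M.
pH = -log(1.02e-6) = 5.99.

5.99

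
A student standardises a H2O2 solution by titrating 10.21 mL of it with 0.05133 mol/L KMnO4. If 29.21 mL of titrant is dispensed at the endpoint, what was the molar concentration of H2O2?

0.367 M

n(KMnO4) = 0.05133 x 0.02921 = 0.001499 mol.
From the balanced equation, 2 mol KMnO4 reacts with 5 mol H2O2, so n(H2O2) = 0.001499 x 5/2 = 0.003748 mol.
[H2O2] = 0.003748 / 0.01021 L = 0.367 M.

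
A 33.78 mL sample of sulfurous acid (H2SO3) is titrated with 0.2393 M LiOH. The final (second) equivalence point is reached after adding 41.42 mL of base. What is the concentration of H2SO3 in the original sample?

n(LiOH) = 0.2393 x 0.04142 = 0.009912 mol.
At the final (second) equivalence point, 2 mol OH^- react per mol H2SO3, so n(H2SO3) = 0.009912 / 2 = 0.004956 mol.
[H2SO3] = 0.004956 / 0.03378 L = 0.147 M.

0.147 M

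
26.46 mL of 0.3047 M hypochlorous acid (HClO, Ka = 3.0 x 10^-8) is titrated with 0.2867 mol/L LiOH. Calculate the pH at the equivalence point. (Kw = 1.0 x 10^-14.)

10.35

n(HClO) = 0.3047 x 0.02646 = 0.008062 mol; V(LiOH) at equivalence = 0.008062/0.2867 = 0.02812 L.
At equivalence all the acid is converted to ClO-; total volume = 0.02646 + 0.02812 = 0.05458 L, so [ClO-] = 0.008062/0.05458 = 0.1477 M.
Kb = Kw/Ka = 1.0e-14 / 3.0 x 10^-8 = 3.33e-7.
[OH^-] = sqrt(Kb x [ClO-]) = sqrt(3.33e-7 x 0.1477) = 0.000222 M.
pOH = 3.65, so pH = 14.00 - 3.65 = 10.35.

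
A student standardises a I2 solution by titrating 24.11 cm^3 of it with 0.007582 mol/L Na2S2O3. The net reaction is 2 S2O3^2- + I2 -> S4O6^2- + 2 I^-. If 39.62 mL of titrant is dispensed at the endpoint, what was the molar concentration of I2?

0.00623 M

n(Na2S2O3) = 0.007582 x 0.03962 = 0.0003004 mol.
From the balanced equation, 2 mol Na2S2O3 reacts with 1 mol I2, so n(I2) = 0.0003004 x 1/2 = 0.0001502 mol.
[I2] = 0.0001502 / 0.02411 L = 0.00623 M.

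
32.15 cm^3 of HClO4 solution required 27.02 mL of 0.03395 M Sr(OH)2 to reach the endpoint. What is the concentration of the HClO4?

n(Sr(OH)2) delivered = 0.03395 x 0.02702 = 0.0009173 mol.
The reaction is 2 HClO4 + 1 Sr(OH)2, so n(HClO4) = 0.0009173 x 2/1 = 0.001835 mol.
[HClO4] = 0.001835 mol / 0.03215 L = 0.0571 M.

0.0571 M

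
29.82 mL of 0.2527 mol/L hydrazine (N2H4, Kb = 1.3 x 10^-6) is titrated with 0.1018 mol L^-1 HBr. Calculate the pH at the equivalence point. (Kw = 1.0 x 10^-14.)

n(N2H4) = 0.2527 x 0.02982 = 0.007536 mol; V(HBr) at equivalence = 0.007536/0.1018 = 0.07402 L.
At equivalence the base is fully converted to N2H5+; total volume = 0.1038 L, so [N2H5+] = 0.007536/0.1038 = 0.07257 M.
Ka(N2H5+) = Kw/Kb = 1.0e-14 / 1.3 x 10^-6 = 7.69e-9.
[H^+] = sqrt(Ka x [N2H5+]) = sqrt(7.69e-9 x 0.07257) = 2.36e-5 M.
pH = -log(2.36e-5) = 4.63.

4.63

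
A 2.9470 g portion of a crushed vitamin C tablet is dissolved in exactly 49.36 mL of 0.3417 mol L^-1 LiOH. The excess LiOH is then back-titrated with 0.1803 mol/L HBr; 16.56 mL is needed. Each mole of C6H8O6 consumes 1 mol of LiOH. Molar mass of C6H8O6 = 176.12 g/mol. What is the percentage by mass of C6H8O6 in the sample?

Total n(LiOH) added = 0.3417 x 0.04936 = 0.01687 mol.
n(HBr) used = 0.1803 x 0.01656 = 0.002986 mol, which equals the excess n(LiOH).
So n(LiOH) consumed by the sample = 0.01687 - 0.002986 = 0.01388 mol.
n(C6H8O6) = 0.01388 / 1 = 0.01388 mol.
mass C6H8O6 = 0.01388 x 176.12 = 2.445 g, so %C6H8O6 = 2.445/2.9470 x 100 = 83.0%.

83.0%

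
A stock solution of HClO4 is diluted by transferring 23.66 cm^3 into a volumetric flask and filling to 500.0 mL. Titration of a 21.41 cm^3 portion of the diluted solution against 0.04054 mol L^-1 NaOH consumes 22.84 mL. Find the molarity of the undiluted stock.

0.914 M

n(NaOH) = 0.04054 x 0.02284 = 0.0009259 mol.
n(HClO4) in the aliquot = 0.0009259 mol.
[diluted HClO4] = 0.0009259 / 0.02141 = 0.04325 M.
Dilution factor = 500.0/23.66 = 21.13, so [stock] = 0.04325 x 21.13 = 0.914 M.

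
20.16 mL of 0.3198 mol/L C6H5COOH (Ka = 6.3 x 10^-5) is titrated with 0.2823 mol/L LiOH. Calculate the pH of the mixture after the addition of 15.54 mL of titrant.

4.53

Initial n(C6H5COOH) = 0.3198 x 0.02016 = 0.006447 mol.
n(LiOH) added = 0.2823 x 0.01554 = 0.004387 mol, converting that many moles of C6H5COOH to C6H5COO-.
Remaining n(C6H5COOH) = 0.002060 mol; n(C6H5COO-) = 0.004387 mol.
By Henderson-Hasselbalch, pH = pKa + log([A^-]/[HA]) = 4.20 + log(0.004387/0.002060) = 4.20 + (+0.33) = 4.53.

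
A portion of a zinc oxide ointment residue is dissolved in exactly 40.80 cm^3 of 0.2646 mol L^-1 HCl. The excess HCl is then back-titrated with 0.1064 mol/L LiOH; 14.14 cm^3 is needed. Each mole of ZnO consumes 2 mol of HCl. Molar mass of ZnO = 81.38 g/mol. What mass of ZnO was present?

0.378 g

Total n(HCl) added = 0.2646 x 0.04080 = 0.01080 mol.
n(LiOH) used = 0.1064 x 0.01414 = 0.001504 mol, which equals the excess n(HCl).
So n(HCl) consumed by the sample = 0.01080 - 0.001504 = 0.009291 mol.
n(ZnO) = 0.009291 / 2 = 0.004646 mol.
mass = 0.004646 mol x 81.38 g/mol = 0.378 g.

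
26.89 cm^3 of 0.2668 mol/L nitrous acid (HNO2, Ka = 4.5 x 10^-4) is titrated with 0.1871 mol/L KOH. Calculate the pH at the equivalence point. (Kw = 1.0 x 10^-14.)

8.19

n(HNO2) = 0.2668 x 0.02689 = 0.007174 mol; V(KOH) at equivalence = 0.007174/0.1871 = 0.03834 L.
At equivalence all the acid is converted to NO2-; total volume = 0.02689 + 0.03834 = 0.06523 L, so [NO2-] = 0.007174/0.06523 = 0.1100 M.
Kb = Kw/Ka = 1.0e-14 / 4.5 x 10^-4 = 2.22e-11.
[OH^-] = sqrt(Kb x [NO2-]) = sqrt(2.22e-11 x 0.1100) = 1.56e-6 M.
pOH = 5.81, so pH = 14.00 - 5.81 = 8.19.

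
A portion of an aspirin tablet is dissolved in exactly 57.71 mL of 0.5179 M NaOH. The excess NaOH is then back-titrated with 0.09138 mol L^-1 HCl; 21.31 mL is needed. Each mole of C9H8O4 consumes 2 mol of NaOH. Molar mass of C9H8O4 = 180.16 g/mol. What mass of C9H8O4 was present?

2.52 g

Total n(NaOH) added = 0.5179 x 0.05771 = 0.02989 mol.
n(HCl) used = 0.09138 x 0.02131 = 0.001947 mol, which equals the excess n(NaOH).
So n(NaOH) consumed by the sample = 0.02989 - 0.001947 = 0.02794 mol.
n(C9H8O4) = 0.02794 / 2 = 0.01397 mol.
mass = 0.01397 mol x 180.16 g/mol = 2.52 g.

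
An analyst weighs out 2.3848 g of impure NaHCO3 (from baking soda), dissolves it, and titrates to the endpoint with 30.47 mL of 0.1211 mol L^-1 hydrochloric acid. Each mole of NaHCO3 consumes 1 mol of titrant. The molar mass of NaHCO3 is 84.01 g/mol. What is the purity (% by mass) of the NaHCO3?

13.0%

n(HCl) = 0.1211 x 0.03047 = 0.003690 mol.
n(NaHCO3) = 0.003690 / 1 = 0.003690 mol.
mass of NaHCO3 = 0.003690 x 84.01 = 0.3100 g.
% purity = 0.3100 / 2.3848 x 100 = 13.0%.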